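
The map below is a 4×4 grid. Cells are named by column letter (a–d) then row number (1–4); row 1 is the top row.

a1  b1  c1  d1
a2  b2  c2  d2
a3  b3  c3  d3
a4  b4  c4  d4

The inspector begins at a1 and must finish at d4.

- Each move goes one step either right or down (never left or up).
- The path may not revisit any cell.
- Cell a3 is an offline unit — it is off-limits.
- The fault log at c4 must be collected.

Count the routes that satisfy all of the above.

A right/down-only route from a1 to d4 makes exactly 3 down-moves and 3 right-moves in some order.
With no other constraints that would be C(6,3) = 20 routes.
Split at c4 and multiply the segment counts (each segment already excludes blocked cells): a1→c4: 7; c4→d4: 1; product = 7.
That gives 7 routes.

7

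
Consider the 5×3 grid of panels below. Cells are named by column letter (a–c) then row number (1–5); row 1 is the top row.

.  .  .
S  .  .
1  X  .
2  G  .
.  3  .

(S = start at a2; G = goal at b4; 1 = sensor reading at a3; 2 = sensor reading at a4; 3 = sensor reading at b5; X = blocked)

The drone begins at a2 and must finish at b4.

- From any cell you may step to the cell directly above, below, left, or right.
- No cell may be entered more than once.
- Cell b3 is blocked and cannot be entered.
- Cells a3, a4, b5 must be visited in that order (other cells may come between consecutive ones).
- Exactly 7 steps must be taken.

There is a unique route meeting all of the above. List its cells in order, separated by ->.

a2 -> a3 -> a4 -> a5 -> b5 -> c5 -> c4 -> b4

The waypoints must appear in the order a3, a4, b5, with no cell reused.
Route from a2: down 3 to a5, right 2 to c5, up 1 to c4, left 1 to b4 — 7 moves in all.
Check: order respected (1 at step 1, 2 at step 2, 3 at step 4); 7 moves as required.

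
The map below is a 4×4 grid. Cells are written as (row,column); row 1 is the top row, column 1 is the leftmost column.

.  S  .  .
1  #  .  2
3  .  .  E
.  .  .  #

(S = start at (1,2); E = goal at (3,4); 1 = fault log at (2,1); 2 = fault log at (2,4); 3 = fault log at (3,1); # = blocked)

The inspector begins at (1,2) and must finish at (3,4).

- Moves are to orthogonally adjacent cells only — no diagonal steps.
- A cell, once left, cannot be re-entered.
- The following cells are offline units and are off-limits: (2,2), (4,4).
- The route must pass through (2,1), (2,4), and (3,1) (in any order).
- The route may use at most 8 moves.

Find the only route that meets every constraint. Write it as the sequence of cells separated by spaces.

(1,2) (1,1) (2,1) (3,1) (3,2) (3,3) (2,3) (2,4) (3,4)

The budget equals the shortest possible length, so every move has to be on a shortest route through the required cells.
Route from (1,2): left to (1,1), 2× down (reaching (3,1)), 2× right (reaching (3,3)), up to (2,3), right to (2,4), down to (3,4) — 8 moves in all.
Check: all required cells visited; 8 ≤ 8 moves.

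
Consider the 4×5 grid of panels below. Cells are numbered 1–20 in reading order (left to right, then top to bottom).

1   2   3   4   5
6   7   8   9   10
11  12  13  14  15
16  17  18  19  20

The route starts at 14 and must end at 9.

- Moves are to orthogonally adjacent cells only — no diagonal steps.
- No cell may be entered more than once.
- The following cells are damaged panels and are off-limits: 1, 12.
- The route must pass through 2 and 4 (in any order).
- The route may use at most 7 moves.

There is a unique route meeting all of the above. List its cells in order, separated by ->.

The 7-move cap with required stops at 2, 4 leaves no slack for detours.
Route from 14: left to 13, up to 8, left to 7, up to 2, 2× right (reaching 4), down to 9 — 7 moves in all.
Check: all required cells visited; 7 ≤ 7 moves.

14 -> 13 -> 8 -> 7 -> 2 -> 3 -> 4 -> 9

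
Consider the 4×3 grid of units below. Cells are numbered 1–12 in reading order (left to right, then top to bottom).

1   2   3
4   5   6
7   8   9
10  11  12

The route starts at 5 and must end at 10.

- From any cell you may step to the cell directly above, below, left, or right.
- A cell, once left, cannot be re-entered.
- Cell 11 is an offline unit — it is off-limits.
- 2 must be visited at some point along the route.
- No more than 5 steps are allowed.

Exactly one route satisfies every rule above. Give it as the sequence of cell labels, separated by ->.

5 -> 2 -> 1 -> 4 -> 7 -> 10

The 5-move cap with required stops at 2 leaves no slack for detours.
Route from 5: up to 2, left to 1, 3× down (reaching 10) — 5 moves in all.
Check: all required cells visited; 5 ≤ 5 moves.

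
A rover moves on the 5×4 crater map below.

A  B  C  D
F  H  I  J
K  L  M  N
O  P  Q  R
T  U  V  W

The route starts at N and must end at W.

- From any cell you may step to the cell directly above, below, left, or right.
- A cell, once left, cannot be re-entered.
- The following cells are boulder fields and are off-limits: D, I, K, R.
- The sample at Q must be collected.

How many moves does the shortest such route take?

Any route passes through Q somewhere between N and W. Summing Manhattan distances along the two legs (N → Q → W) gives a lower bound of 2 + 2 = 4 moves.
A route of 4 moves achieves this: N → M → Q → V → W.
Since 4 matches the lower bound, it is optimal.

4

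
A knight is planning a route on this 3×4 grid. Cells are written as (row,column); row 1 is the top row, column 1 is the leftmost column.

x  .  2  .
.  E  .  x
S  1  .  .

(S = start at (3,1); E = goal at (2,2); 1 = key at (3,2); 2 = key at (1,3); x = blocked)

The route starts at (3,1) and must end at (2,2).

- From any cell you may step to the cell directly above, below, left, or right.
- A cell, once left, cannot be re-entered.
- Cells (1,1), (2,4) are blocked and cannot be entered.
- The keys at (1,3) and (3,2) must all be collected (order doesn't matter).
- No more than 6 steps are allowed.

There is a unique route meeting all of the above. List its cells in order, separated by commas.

(3,1), (3,2), (3,3), (2,3), (1,3), (1,2), (2,2)

Any route must reach (1,3) and (3,2) and still end at (2,2) within 6 moves, so the order of the required stops is forced.
Route from (3,1): 2× right (reaching (3,3)), 2× up (reaching (1,3)), left to (1,2), down to (2,2) — 6 moves in all.
Check: all required cells visited; 6 ≤ 6 moves.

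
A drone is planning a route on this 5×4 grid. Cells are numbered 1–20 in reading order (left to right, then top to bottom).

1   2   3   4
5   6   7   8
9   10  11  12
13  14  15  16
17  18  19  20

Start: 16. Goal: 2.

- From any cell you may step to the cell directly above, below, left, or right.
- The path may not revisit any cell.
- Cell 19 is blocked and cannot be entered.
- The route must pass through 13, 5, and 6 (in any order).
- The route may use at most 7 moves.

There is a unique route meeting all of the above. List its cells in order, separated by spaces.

16 15 14 13 9 5 6 2

The 7-move cap with required stops at 13, 5, 6 leaves no slack for detours.
Route from 16: left 3 to 13, up 2 to 5, right 1 to 6, up 1 to 2 — 7 moves in all.
Check: all required cells visited; 7 ≤ 7 moves.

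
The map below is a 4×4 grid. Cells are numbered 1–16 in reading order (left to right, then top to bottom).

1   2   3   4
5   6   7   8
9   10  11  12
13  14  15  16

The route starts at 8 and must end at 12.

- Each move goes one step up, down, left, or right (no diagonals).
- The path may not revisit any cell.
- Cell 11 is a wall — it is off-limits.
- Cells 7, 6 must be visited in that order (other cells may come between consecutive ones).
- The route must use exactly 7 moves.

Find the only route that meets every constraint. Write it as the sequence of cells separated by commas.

8, 7, 6, 10, 14, 15, 16, 12

The waypoints must appear in the order 7, 6, with no cell reused.
Route from 8: left 2 to 6, down 2 to 14, right 2 to 16, up 1 to 12 — 7 moves in all.
Check: order respected (7 at step 1, 6 at step 2); 7 moves as required.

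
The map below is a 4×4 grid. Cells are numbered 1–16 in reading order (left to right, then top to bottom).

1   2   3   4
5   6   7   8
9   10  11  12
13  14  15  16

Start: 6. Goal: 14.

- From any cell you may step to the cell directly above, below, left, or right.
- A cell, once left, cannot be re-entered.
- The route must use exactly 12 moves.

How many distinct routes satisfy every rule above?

Need simple routes of exactly 12 moves from 6 to 14 (Manhattan distance 2, so 5 moves are spent on a detour and 5 undoing it).
Branch systematically from the start, pruning whenever the remaining move budget drops below the Manhattan distance to 14 or differs from it in parity. Grouping the completions by first move — via 2: 3; via 10: 9; via 5: 7; via 7: 5 — and summing: 3 + 9 + 7 + 5 = 24.
That gives 24 routes.

24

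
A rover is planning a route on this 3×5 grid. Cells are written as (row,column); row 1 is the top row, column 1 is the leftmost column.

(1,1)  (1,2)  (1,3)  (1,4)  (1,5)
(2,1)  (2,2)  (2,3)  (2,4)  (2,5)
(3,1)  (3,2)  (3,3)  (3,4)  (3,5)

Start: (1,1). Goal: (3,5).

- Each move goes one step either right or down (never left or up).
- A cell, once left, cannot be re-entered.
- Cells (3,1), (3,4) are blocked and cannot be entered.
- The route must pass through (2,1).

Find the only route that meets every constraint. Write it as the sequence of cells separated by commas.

(1,1), (2,1), (2,2), (2,3), (2,4), (2,5), (3,5)

Moves only go right or down, so the column and row indices never decrease.
Route from (1,1): down 1 to (2,1), right 4 to (2,5), down 1 to (3,5) — 6 moves in all.
Check: all required cells visited.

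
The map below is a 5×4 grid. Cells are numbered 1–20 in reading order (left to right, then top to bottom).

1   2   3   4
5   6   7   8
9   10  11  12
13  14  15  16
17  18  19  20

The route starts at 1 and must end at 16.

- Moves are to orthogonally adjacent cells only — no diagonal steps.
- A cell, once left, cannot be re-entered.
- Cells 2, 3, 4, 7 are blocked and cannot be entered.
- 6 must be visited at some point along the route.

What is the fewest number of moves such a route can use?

6

Any route passes through 6 somewhere between 1 and 16. Summing Manhattan distances along the two legs (1 → 6 → 16) gives a lower bound of 2 + 4 = 6 moves.
A route of 6 moves achieves this: 1 → 5 → 6 → 10 → 14 → 15 → 16.
Since 6 matches the lower bound, it is optimal.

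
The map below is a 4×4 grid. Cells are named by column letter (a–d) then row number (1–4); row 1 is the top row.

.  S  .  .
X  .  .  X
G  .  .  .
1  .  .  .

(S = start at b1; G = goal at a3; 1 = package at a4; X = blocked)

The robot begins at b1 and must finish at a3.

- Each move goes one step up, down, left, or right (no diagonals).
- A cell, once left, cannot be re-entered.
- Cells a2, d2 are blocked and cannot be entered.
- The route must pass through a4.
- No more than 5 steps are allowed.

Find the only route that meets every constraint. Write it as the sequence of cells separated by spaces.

b1 b2 b3 b4 a4 a3

The 5-move cap with required stops at a4 leaves no slack for detours.
Route from b1: 3× down (reaching b4), left to a4, up to a3 — 5 moves in all.
Check: all required cells visited; 5 ≤ 5 moves.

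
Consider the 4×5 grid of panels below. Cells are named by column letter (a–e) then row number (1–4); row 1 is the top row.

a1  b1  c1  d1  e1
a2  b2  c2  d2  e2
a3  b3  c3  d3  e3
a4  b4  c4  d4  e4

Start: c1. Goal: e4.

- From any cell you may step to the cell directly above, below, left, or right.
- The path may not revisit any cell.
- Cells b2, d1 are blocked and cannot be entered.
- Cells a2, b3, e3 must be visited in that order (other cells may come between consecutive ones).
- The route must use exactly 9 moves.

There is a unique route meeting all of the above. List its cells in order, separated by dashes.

c1 - b1 - a1 - a2 - a3 - b3 - c3 - d3 - e3 - e4

The waypoints must appear in the order a2, b3, e3, with no cell reused.
Route from c1: 2× left (reaching a1), 2× down (reaching a3), 4× right (reaching e3), down to e4 — 9 moves in all.
Check: order respected (a2 at step 3, b3 at step 5, e3 at step 8); 9 moves as required.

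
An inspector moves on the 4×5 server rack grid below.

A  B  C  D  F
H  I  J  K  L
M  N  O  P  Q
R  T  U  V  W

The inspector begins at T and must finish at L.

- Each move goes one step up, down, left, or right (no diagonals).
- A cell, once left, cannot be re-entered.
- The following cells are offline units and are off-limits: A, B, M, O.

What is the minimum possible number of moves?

The Manhattan distance from T to L is |4−2| + |2−5| = 5, so at least 5 moves are needed.
A route of 5 moves achieves this: T → N → I → J → K → L.
Since 5 matches the lower bound, it is optimal.

5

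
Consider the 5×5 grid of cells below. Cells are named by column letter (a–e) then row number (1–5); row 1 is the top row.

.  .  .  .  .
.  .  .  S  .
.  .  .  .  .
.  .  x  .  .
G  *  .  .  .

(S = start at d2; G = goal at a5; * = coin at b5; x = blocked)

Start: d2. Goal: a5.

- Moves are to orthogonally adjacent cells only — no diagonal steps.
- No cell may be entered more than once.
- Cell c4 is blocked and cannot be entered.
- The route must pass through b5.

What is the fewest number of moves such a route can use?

Any route passes through b5 somewhere between d2 and a5. Summing Manhattan distances along the two legs (d2 → b5 → a5) gives a lower bound of 5 + 1 = 6 moves.
A route of 6 moves achieves this: d2 → d3 → d4 → d5 → c5 → b5 → a5.
Since 6 matches the lower bound, it is optimal.

6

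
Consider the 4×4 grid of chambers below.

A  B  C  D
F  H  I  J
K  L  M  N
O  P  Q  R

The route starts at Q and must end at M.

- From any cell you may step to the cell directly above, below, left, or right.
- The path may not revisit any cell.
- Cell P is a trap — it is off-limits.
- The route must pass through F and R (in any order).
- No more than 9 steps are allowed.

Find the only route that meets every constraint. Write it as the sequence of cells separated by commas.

Q, R, N, J, I, H, F, K, L, M

Any route must reach F and R and still end at M within 9 moves, so the order of the required stops is forced.
Route from Q: right 1 to R, up 2 to J, left 3 to F, down 1 to K, right 2 to M — 9 moves in all.
Check: all required cells visited; 9 ≤ 9 moves.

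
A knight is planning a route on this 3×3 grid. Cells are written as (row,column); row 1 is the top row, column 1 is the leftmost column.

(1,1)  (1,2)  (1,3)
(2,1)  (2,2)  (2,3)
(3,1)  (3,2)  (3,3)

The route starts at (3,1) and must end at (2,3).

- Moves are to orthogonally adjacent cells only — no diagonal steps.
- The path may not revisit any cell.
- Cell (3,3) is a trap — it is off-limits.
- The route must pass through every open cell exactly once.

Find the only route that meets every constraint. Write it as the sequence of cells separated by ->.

Need to visit all 8 open cells exactly once, starting at (3,1) and ending at (2,3).
Route from (3,1): right to (3,2), up to (2,2), left to (2,1), up to (1,1), 2× right (reaching (1,3)), down to (2,3) — 7 moves in all.
Check: all 8 open cells covered.

(3,1) -> (3,2) -> (2,2) -> (2,1) -> (1,1) -> (1,2) -> (1,3) -> (2,3)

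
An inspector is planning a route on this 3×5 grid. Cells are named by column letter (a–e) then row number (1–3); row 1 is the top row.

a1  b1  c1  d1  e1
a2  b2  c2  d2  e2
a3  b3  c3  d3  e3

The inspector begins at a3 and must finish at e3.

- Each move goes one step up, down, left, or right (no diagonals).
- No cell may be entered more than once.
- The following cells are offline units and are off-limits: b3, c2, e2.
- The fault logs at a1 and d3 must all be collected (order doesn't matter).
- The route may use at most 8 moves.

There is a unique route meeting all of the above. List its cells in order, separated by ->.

The budget equals the shortest possible length, so every move has to be on a shortest route through the required cells.
Route from a3: up 2 to a1, right 3 to d1, down 2 to d3, right 1 to e3 — 8 moves in all.
Check: all required cells visited; 8 ≤ 8 moves.

a3 -> a2 -> a1 -> b1 -> c1 -> d1 -> d2 -> d3 -> e3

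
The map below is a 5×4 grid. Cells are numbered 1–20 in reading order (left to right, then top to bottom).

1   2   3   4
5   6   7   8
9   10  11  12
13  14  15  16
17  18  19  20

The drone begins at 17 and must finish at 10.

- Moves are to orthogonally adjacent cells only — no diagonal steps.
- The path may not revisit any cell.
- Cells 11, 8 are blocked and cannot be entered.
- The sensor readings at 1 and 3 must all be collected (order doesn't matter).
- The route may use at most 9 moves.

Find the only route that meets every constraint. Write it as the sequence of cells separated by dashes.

17 - 13 - 9 - 5 - 1 - 2 - 3 - 7 - 6 - 10

Any route must reach 1 and 3 and still end at 10 within 9 moves, so the order of the required stops is forced.
Route from 17: up 4 to 1, right 2 to 3, down 1 to 7, left 1 to 6, down 1 to 10 — 9 moves in all.
Check: all required cells visited; 9 ≤ 9 moves.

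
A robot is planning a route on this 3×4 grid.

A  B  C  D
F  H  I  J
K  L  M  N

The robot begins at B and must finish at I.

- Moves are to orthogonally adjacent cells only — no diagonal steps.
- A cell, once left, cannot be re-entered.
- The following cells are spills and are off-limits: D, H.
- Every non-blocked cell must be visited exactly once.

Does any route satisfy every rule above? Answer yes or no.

Colour the cells like a checkerboard: each orthogonal step flips colour, so a Hamiltonian route alternates colours. Here there are 5 cells of one colour and 5 of the other, with start on the same colour as the goal — the counts and endpoints can't be arranged into an alternating sequence of length 10, so no Hamiltonian route exists.

no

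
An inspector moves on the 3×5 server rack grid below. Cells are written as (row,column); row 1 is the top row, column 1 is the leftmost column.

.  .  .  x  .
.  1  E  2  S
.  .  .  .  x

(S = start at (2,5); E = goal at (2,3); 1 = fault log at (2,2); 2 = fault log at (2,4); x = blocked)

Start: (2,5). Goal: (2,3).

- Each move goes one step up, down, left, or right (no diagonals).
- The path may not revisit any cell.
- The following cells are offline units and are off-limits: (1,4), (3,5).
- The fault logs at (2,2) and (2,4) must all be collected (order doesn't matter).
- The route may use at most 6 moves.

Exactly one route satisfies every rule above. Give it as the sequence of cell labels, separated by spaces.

(2,5) (2,4) (3,4) (3,3) (3,2) (2,2) (2,3)

The budget equals the shortest possible length, so every move has to be on a shortest route through the required cells.
Route from (2,5): left to (2,4), down to (3,4), 2× left (reaching (3,2)), up to (2,2), right to (2,3) — 6 moves in all.
Check: all required cells visited; 6 ≤ 6 moves.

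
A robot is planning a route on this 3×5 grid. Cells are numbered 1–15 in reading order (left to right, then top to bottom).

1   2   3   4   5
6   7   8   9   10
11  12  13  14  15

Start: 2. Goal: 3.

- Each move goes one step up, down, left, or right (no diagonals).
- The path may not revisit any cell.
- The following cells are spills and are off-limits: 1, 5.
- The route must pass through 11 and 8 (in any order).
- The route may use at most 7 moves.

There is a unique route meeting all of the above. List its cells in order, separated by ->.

The 7-move cap with required stops at 11, 8 leaves no slack for detours.
Route from 2: down to 7, left to 6, down to 11, 2× right (reaching 13), 2× up (reaching 3) — 7 moves in all.
Check: all required cells visited; 7 ≤ 7 moves.

2 -> 7 -> 6 -> 11 -> 12 -> 13 -> 8 -> 3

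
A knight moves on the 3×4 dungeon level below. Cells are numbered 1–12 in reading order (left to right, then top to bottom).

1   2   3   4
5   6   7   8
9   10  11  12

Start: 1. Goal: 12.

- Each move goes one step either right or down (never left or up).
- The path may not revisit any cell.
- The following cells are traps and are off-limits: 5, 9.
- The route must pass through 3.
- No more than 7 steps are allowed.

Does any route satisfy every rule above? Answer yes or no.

One route that works: 1 → 2 → 3 → 7 → 11 → 12.

yes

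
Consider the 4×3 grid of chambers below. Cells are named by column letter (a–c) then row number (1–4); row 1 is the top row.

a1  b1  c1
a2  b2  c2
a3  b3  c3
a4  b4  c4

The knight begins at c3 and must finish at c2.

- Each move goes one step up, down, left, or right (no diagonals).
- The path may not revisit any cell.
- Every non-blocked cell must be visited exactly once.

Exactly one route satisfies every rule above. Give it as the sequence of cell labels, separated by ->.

Need to visit all 12 open cells exactly once, starting at c3 and ending at c2.
Cell a1 has only two open neighbours (a2 and b1), so the path must pass straight through it: one of those is the cell it's entered from and the other is where it exits.
Route from c3: down 1 to c4, left 2 to a4, up 1 to a3, right 1 to b3, up 1 to b2, left 1 to a2, up 1 to a1, right 2 to c1, down 1 to c2 — 11 moves in all.
Check: all 12 open cells covered.

c3 -> c4 -> b4 -> a4 -> a3 -> b3 -> b2 -> a2 -> a1 -> b1 -> c1 -> c2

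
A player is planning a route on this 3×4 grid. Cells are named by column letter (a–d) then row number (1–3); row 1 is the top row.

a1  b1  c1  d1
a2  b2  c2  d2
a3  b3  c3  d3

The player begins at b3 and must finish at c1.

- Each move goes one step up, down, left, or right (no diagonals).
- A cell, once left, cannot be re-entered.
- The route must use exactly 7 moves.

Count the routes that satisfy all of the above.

Need simple routes of exactly 7 moves from b3 to c1 (Manhattan distance 3, so 2 moves are spent on a detour and 2 undoing it).
Enumerating: b3 b2 c2 c3 d3 d2 d1 c1 | b3 a3 a2 a1 b1 b2 c2 c1 | b3 a3 a2 b2 c2 d2 d1 c1 | b3 c3 c2 b2 a2 a1 b1 c1 | b3 c3 d3 d2 c2 b2 b1 c1.
That gives 5 routes.

5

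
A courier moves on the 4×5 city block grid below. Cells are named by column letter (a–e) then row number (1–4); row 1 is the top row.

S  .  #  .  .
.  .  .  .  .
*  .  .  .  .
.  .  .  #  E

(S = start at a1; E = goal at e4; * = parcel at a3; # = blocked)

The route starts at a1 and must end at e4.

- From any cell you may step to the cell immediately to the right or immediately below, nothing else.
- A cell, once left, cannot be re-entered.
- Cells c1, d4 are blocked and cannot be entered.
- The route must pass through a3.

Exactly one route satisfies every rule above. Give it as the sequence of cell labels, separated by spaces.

Moves only go right or down, so the column and row indices never decrease.
Route from a1: 2× down (reaching a3), 4× right (reaching e3), down to e4 — 7 moves in all.
Check: all required cells visited.

a1 a2 a3 b3 c3 d3 e3 e4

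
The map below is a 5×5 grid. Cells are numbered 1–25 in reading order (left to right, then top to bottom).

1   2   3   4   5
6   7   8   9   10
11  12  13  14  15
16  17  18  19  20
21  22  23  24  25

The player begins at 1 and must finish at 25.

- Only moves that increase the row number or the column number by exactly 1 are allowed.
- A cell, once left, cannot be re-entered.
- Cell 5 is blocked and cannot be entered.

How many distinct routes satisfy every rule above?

69

A right/down-only route from 1 to 25 makes exactly 4 down-moves and 4 right-moves in some order.
With no other constraints that would be C(8,4) = 70 routes.
Subtract routes through each blocked cell (inclusion–exclusion for overlaps): − through 5: 1 → 69.
That gives 69 routes.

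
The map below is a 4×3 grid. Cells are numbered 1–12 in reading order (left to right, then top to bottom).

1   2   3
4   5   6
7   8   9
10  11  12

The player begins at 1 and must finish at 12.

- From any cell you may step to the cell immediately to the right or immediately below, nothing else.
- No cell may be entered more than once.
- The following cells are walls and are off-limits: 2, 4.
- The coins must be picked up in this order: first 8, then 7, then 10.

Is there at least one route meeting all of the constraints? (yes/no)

no

7 lies to the left of 8, so going from 8 to 7 would need a leftward move — but moves only go right/down, so 8 cannot be visited before 7.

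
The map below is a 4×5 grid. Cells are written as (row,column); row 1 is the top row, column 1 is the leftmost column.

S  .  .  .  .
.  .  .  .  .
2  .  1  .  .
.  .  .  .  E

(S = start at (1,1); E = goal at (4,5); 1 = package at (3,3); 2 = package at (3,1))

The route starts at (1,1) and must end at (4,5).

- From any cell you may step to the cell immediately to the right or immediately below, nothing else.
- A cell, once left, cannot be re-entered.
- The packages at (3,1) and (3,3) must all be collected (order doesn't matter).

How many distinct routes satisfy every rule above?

3

A right/down-only route from (1,1) to (4,5) makes exactly 3 down-moves and 4 right-moves in some order.
With no other constraints that would be C(7,3) = 35 routes.
A monotone route can only reach the required cells in the order (3,1), (3,3), so split there and multiply the segment counts: (1,1)→(3,1): 1; (3,1)→(3,3): 1; (3,3)→(4,5): 3; product = 3.
That gives 3 routes.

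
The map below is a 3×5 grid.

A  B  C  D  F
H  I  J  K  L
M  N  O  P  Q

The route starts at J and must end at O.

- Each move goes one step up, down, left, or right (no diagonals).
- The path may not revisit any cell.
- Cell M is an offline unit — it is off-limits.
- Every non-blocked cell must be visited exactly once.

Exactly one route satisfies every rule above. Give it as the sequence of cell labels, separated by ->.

J -> K -> P -> Q -> L -> F -> D -> C -> B -> A -> H -> I -> N -> O

Need to visit all 14 open cells exactly once, starting at J and ending at O.
Cell Q has only two open neighbours (L and P), so the path must pass straight through it: one of those is the cell it's entered from and the other is where it exits.
Route from J: right 1 to K, down 1 to P, right 1 to Q, up 2 to F, left 4 to A, down 1 to H, right 1 to I, down 1 to N, right 1 to O — 13 moves in all.
Check: all 14 open cells covered.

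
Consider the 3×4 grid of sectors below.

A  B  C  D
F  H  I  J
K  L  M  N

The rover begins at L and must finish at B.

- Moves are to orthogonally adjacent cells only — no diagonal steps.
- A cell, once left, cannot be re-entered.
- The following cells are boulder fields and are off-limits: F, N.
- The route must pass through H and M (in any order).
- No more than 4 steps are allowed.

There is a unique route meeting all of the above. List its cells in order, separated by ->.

The budget equals the shortest possible length, so every move has to be on a shortest route through the required cells.
Route from L: right 1 to M, up 1 to I, left 1 to H, up 1 to B — 4 moves in all.
Check: all required cells visited; 4 ≤ 4 moves.

L -> M -> I -> H -> B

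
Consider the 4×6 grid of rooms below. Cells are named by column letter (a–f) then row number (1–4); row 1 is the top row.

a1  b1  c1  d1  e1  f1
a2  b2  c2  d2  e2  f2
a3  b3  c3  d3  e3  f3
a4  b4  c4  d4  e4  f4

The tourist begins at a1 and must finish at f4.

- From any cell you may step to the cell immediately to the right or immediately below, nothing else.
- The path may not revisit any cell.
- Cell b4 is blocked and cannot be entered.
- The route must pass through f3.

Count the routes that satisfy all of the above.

21

A right/down-only route from a1 to f4 makes exactly 3 down-moves and 5 right-moves in some order.
With no other constraints that would be C(8,3) = 56 routes.
Split at f3 and multiply the segment counts (each segment already excludes blocked cells): a1→f3: 21; f3→f4: 1; product = 21.
That gives 21 routes.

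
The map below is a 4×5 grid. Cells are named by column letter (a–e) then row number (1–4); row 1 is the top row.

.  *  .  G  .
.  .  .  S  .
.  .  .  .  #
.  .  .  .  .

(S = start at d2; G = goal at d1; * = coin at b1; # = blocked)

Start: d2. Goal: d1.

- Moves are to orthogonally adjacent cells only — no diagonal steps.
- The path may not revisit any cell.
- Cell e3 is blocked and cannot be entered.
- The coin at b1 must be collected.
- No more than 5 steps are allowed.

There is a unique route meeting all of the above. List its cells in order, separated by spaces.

d2 c2 b2 b1 c1 d1

The 5-move cap with required stops at b1 leaves no slack for detours.
Route from d2: 2× left (reaching b2), up to b1, 2× right (reaching d1) — 5 moves in all.
Check: all required cells visited; 5 ≤ 5 moves.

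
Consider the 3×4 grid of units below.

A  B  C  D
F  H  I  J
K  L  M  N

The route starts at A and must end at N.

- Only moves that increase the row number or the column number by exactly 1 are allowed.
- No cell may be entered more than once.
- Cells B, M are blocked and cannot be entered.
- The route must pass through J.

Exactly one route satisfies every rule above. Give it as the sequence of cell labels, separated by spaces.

A F H I J N

Moves only go right or down, so the column and row indices never decrease.
Route from A: down 1 to F, right 3 to J, down 1 to N — 5 moves in all.
Check: all required cells visited.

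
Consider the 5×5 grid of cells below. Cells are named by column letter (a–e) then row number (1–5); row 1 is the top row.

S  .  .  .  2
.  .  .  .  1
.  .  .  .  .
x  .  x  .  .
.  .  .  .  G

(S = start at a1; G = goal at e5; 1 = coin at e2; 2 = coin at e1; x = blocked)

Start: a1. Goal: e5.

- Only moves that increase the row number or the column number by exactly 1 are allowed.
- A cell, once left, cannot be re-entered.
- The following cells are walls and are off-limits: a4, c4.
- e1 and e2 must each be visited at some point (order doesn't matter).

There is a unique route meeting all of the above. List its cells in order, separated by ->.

a1 -> b1 -> c1 -> d1 -> e1 -> e2 -> e3 -> e4 -> e5

Moves only go right or down, so the column and row indices never decrease.
Route from a1: 4× right (reaching e1), 4× down (reaching e5) — 8 moves in all.
Check: all required cells visited.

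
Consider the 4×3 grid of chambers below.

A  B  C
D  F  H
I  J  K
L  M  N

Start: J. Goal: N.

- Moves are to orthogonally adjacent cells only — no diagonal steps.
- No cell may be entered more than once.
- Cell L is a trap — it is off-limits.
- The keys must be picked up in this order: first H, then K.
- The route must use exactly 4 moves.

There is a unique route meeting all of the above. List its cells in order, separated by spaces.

The waypoints must appear in the order H, K, with no cell reused.
Route from J: up 1 to F, right 1 to H, down 2 to N — 4 moves in all.
Check: order respected (H at step 2, K at step 3); 4 moves as required.

J F H K N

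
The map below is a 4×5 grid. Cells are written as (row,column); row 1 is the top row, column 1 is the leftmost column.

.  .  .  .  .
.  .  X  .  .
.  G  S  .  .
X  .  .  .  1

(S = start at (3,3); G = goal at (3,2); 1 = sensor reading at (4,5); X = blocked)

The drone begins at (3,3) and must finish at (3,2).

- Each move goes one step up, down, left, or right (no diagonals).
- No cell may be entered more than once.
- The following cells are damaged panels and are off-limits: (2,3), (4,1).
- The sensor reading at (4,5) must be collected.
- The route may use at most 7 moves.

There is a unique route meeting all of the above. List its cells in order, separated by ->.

Any route must reach (4,5) and still end at (3,2) within 7 moves, so the order of the required stops is forced.
Route from (3,3): right 2 to (3,5), down 1 to (4,5), left 3 to (4,2), up 1 to (3,2) — 7 moves in all.
Check: all required cells visited; 7 ≤ 7 moves.

(3,3) -> (3,4) -> (3,5) -> (4,5) -> (4,4) -> (4,3) -> (4,2) -> (3,2)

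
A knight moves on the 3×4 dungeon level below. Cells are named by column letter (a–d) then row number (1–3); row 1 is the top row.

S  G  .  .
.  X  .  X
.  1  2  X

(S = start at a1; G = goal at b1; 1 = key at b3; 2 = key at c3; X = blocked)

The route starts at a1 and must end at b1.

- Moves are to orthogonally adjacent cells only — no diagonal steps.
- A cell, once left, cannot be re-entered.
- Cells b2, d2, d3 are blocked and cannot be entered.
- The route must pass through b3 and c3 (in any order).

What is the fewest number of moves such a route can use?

Any route passes through b3 and c3 in some order between a1 and b1. Summing Manhattan distances along each leg and taking the cheapest ordering (a1 → b3 → c3 → b1) gives a lower bound of 3 + 1 + 3 = 7 moves.
A route of 7 moves achieves this: a1 → a2 → a3 → b3 → c3 → c2 → c1 → b1.
Since 7 matches the lower bound, it is optimal.

7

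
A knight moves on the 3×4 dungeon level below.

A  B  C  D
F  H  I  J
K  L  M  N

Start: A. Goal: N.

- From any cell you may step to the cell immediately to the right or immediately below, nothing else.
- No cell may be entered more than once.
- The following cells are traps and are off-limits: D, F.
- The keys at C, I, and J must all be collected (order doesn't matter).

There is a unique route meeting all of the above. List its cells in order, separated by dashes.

Moves only go right or down, so the column and row indices never decrease.
Route from A: right 2 to C, down 1 to I, right 1 to J, down 1 to N — 5 moves in all.
Check: all required cells visited.

A - B - C - I - J - N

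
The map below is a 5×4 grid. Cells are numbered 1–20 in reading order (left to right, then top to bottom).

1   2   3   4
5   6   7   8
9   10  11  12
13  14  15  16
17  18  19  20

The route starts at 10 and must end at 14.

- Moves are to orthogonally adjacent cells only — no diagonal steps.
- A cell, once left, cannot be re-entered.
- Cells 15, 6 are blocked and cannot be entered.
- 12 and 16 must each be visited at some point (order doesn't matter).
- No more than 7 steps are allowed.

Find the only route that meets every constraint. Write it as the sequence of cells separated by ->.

The budget equals the shortest possible length, so every move has to be on a shortest route through the required cells.
Route from 10: 2× right (reaching 12), 2× down (reaching 20), 2× left (reaching 18), up to 14 — 7 moves in all.
Check: all required cells visited; 7 ≤ 7 moves.

10 -> 11 -> 12 -> 16 -> 20 -> 19 -> 18 -> 14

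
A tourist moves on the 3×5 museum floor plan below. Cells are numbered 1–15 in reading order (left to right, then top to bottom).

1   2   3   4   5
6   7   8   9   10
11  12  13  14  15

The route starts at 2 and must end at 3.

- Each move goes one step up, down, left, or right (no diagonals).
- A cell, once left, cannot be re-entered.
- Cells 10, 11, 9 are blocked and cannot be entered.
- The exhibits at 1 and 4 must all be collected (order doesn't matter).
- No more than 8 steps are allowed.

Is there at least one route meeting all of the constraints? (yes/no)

no

Every way from 2 to 4 runs through 3 — but 3 is where the route must end, so it would be entered once on the way to 4 and again at the finish.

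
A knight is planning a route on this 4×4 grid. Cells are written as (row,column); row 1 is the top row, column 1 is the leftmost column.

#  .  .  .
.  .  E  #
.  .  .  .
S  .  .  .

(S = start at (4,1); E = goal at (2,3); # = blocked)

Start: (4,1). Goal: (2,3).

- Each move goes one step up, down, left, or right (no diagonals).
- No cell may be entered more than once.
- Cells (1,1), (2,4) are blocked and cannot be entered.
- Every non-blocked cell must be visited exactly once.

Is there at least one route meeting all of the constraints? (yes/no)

Cell (1,4) has only one open neighbour but is neither the start nor the goal, so a Hamiltonian route would have to both enter and leave it through the same neighbour — impossible without revisiting.

no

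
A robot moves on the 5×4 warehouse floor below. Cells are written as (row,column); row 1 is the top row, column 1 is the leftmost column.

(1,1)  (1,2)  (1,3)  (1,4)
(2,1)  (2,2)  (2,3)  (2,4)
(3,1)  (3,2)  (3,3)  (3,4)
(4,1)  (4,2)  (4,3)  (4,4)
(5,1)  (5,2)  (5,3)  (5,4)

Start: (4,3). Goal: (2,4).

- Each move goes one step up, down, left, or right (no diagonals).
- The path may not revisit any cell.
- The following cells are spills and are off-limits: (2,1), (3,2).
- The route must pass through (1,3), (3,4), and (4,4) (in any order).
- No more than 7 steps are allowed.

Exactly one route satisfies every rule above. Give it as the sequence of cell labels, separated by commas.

The 7-move cap with required stops at (1,3), (3,4), (4,4) leaves no slack for detours.
Route from (4,3): right 1 to (4,4), up 1 to (3,4), left 1 to (3,3), up 2 to (1,3), right 1 to (1,4), down 1 to (2,4) — 7 moves in all.
Check: all required cells visited; 7 ≤ 7 moves.

(4,3), (4,4), (3,4), (3,3), (2,3), (1,3), (1,4), (2,4)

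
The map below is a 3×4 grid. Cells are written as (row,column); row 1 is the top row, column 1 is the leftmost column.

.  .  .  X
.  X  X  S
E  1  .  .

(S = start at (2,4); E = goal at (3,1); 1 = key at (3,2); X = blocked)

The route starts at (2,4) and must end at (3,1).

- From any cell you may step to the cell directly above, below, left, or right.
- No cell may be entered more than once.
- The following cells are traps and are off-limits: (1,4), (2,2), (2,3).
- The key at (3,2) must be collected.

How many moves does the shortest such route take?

Any route passes through (3,2) somewhere between (2,4) and (3,1). Summing Manhattan distances along the two legs ((2,4) → (3,2) → (3,1)) gives a lower bound of 3 + 1 = 4 moves.
A route of 4 moves achieves this: (2,4) → (3,4) → (3,3) → (3,2) → (3,1).
Since 4 matches the lower bound, it is optimal.

4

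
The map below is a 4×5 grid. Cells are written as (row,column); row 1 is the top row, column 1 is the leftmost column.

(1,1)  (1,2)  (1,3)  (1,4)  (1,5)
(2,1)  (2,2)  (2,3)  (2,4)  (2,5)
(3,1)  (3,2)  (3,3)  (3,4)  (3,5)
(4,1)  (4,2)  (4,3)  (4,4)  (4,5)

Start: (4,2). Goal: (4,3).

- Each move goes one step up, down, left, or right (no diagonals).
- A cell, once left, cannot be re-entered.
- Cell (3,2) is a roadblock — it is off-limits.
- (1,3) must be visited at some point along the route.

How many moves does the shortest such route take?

9

Any route passes through (1,3) somewhere between (4,2) and (4,3). Summing Manhattan distances along the two legs ((4,2) → (1,3) → (4,3)) gives a lower bound of 4 + 3 = 7 moves.
The shortest route satisfying every rule uses 9 moves: (4,2) → (4,1) → (3,1) → (2,1) → (1,1) → (1,2) → (1,3) → (2,3) → (3,3) → (4,3).
The bound of 7 isn't tight here; checking systematically, no route of length 7 through 8 satisfies every constraint, so 9 is the minimum.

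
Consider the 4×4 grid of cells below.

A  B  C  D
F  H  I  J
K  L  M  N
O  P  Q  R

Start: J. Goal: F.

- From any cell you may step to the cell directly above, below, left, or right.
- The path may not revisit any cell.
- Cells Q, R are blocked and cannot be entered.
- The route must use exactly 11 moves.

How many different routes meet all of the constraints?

2

Need simple routes of exactly 11 moves from J to F (Manhattan distance 3, so 4 moves are spent on a detour and 4 undoing it).
Enumerating: J D C B H I M L P O K F | J N M I C B H L P O K F.
That gives 2 routes.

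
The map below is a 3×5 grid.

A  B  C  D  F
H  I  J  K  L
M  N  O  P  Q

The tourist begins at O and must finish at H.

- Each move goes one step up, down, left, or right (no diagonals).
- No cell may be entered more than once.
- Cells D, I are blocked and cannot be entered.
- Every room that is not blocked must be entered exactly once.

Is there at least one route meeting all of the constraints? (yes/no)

Cell F has only one open neighbour but is neither the start nor the goal, so a Hamiltonian route would have to both enter and leave it through the same neighbour — impossible without revisiting.

no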